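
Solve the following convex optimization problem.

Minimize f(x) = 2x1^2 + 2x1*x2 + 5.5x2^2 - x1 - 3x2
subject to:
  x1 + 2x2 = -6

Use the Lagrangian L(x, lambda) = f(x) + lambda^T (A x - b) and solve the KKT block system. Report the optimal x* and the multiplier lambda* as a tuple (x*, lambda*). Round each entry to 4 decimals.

Form the Lagrangian:
  L(x, lambda) = (1/2) x^T Q x + c^T x + lambda^T (A x - b)
Stationarity (grad_x L = 0): Q x + c + A^T lambda = 0.
Primal feasibility: A x = b.

This gives the KKT block system:
  [ Q   A^T ] [ x     ]   [-c ]
  [ A    0  ] [ lambda ] = [ b ]

Solving the linear system:
  x*      = (-2.3158, -1.8421)
  lambda* = (13.9474)
  f(x*)   = 45.7632

x* = (-2.3158, -1.8421), lambda* = (13.9474)


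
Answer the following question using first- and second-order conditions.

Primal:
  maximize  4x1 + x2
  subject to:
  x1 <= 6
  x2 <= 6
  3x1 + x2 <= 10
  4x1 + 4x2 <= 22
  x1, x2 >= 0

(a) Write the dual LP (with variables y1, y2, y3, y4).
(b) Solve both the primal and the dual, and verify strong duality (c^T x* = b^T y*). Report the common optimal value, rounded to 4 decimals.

The standard primal-dual pair for 'max c^T x s.t. A x <= b, x >= 0' is:
  Dual:  min b^T y  s.t.  A^T y >= c,  y >= 0.

So the dual LP is:
  minimize  6y1 + 6y2 + 10y3 + 22y4
  subject to:
    y1 + 3y3 + 4y4 >= 4
    y2 + y3 + 4y4 >= 1
    y1, y2, y3, y4 >= 0

Solving the primal: x* = (3.3333, 0).
  primal value c^T x* = 13.3333.
Solving the dual: y* = (0, 0, 1.3333, 0).
  dual value b^T y* = 13.3333.
Strong duality: c^T x* = b^T y*. Confirmed.

13.3333


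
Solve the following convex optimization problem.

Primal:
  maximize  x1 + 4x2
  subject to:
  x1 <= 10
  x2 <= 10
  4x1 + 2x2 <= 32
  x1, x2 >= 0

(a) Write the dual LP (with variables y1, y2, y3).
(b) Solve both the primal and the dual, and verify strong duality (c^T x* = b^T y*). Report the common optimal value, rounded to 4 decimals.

The standard primal-dual pair for 'max c^T x s.t. A x <= b, x >= 0' is:
  Dual:  min b^T y  s.t.  A^T y >= c,  y >= 0.

So the dual LP is:
  minimize  10y1 + 10y2 + 32y3
  subject to:
    y1 + 4y3 >= 1
    y2 + 2y3 >= 4
    y1, y2, y3 >= 0

Solving the primal: x* = (3, 10).
  primal value c^T x* = 43.
Solving the dual: y* = (0, 3.5, 0.25).
  dual value b^T y* = 43.
Strong duality: c^T x* = b^T y*. Confirmed.

43


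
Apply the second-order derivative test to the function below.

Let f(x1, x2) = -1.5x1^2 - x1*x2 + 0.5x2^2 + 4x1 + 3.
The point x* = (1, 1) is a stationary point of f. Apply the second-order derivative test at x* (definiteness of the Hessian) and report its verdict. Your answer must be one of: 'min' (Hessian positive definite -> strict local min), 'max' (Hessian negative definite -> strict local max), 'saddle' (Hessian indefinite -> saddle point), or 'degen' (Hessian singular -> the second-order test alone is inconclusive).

Compute the Hessian H = grad^2 f:
  H = [[-3, -1], [-1, 1]]
Verify stationarity: grad f(x*) = H x* + g = (0, 0).
Eigenvalues of H: -3.2361, 1.2361.
Eigenvalues have mixed signs, so H is indefinite -> x* is a saddle point.

saddle


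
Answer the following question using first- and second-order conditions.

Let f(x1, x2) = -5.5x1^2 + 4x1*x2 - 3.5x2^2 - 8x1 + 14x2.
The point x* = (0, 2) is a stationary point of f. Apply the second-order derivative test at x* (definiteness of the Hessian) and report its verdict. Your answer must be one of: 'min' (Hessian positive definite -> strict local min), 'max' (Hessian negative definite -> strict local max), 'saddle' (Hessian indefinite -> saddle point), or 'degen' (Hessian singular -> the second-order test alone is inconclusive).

Compute the Hessian H = grad^2 f:
  H = [[-11, 4], [4, -7]]
Verify stationarity: grad f(x*) = H x* + g = (0, 0).
Eigenvalues of H: -13.4721, -4.5279.
Both eigenvalues < 0, so H is negative definite -> x* is a strict local max.

max


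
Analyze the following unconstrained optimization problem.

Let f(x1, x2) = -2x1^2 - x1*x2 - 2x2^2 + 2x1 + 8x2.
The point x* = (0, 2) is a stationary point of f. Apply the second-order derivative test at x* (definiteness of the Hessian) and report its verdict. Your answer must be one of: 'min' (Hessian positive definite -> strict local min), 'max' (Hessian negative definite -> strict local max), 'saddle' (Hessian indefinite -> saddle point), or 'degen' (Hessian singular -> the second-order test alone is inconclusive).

Compute the Hessian H = grad^2 f:
  H = [[-4, -1], [-1, -4]]
Verify stationarity: grad f(x*) = H x* + g = (0, 0).
Eigenvalues of H: -5, -3.
Both eigenvalues < 0, so H is negative definite -> x* is a strict local max.

max


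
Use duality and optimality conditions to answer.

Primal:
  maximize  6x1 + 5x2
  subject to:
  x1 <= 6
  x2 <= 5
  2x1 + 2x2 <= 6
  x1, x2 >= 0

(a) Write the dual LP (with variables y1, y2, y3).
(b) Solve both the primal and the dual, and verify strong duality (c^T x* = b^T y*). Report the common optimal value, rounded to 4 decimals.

The standard primal-dual pair for 'max c^T x s.t. A x <= b, x >= 0' is:
  Dual:  min b^T y  s.t.  A^T y >= c,  y >= 0.

So the dual LP is:
  minimize  6y1 + 5y2 + 6y3
  subject to:
    y1 + 2y3 >= 6
    y2 + 2y3 >= 5
    y1, y2, y3 >= 0

Solving the primal: x* = (3, 0).
  primal value c^T x* = 18.
Solving the dual: y* = (0, 0, 3).
  dual value b^T y* = 18.
Strong duality: c^T x* = b^T y*. Confirmed.

18


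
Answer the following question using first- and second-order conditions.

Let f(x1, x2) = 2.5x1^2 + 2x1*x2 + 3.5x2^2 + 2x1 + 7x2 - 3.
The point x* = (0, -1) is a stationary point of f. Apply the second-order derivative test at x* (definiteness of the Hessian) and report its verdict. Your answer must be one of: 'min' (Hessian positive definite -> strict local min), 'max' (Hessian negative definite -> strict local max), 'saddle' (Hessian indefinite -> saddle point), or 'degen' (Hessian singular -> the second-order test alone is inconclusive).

Compute the Hessian H = grad^2 f:
  H = [[5, 2], [2, 7]]
Verify stationarity: grad f(x*) = H x* + g = (0, 0).
Eigenvalues of H: 3.7639, 8.2361.
Both eigenvalues > 0, so H is positive definite -> x* is a strict local min.

min


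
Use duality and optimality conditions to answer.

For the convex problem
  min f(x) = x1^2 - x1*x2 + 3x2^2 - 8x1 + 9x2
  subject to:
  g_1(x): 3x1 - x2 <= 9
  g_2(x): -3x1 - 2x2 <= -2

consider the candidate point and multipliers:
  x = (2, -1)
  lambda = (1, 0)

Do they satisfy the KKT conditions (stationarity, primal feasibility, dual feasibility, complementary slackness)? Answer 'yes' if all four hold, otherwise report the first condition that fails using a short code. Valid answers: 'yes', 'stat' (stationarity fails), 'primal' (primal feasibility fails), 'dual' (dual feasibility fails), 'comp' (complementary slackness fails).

Gradient of f: grad f(x) = Q x + c = (-3, 1)
Constraint values g_i(x) = a_i^T x - b_i:
  g_1((2, -1)) = -2
  g_2((2, -1)) = -2
Stationarity residual: grad f(x) + sum_i lambda_i a_i = (0, 0)
  -> stationarity OK
Primal feasibility (all g_i <= 0): OK
Dual feasibility (all lambda_i >= 0): OK
Complementary slackness (lambda_i * g_i(x) = 0 for all i): FAILS

Verdict: the first failing condition is complementary_slackness -> comp.

comp


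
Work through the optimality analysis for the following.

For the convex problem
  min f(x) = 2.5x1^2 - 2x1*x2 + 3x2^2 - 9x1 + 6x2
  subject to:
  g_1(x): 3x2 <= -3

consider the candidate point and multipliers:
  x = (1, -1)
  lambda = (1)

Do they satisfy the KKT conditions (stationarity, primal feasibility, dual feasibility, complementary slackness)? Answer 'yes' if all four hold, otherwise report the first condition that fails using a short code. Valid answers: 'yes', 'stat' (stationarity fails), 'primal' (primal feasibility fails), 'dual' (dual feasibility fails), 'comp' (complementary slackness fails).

Gradient of f: grad f(x) = Q x + c = (-2, -2)
Constraint values g_i(x) = a_i^T x - b_i:
  g_1((1, -1)) = 0
Stationarity residual: grad f(x) + sum_i lambda_i a_i = (-2, 1)
  -> stationarity FAILS
Primal feasibility (all g_i <= 0): OK
Dual feasibility (all lambda_i >= 0): OK
Complementary slackness (lambda_i * g_i(x) = 0 for all i): OK

Verdict: the first failing condition is stationarity -> stat.

stat


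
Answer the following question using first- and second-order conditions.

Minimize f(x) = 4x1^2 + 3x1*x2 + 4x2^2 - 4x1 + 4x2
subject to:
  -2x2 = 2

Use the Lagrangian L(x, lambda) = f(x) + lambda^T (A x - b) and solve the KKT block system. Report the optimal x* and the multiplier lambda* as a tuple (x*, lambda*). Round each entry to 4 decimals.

Form the Lagrangian:
  L(x, lambda) = (1/2) x^T Q x + c^T x + lambda^T (A x - b)
Stationarity (grad_x L = 0): Q x + c + A^T lambda = 0.
Primal feasibility: A x = b.

This gives the KKT block system:
  [ Q   A^T ] [ x     ]   [-c ]
  [ A    0  ] [ lambda ] = [ b ]

Solving the linear system:
  x*      = (0.875, -1)
  lambda* = (-0.6875)
  f(x*)   = -3.0625

x* = (0.875, -1), lambda* = (-0.6875)


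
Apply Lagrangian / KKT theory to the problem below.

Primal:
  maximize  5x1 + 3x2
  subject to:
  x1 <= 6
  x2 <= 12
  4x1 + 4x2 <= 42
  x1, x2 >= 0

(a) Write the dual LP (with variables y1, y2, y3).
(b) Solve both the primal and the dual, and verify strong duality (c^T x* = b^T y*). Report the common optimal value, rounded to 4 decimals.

The standard primal-dual pair for 'max c^T x s.t. A x <= b, x >= 0' is:
  Dual:  min b^T y  s.t.  A^T y >= c,  y >= 0.

So the dual LP is:
  minimize  6y1 + 12y2 + 42y3
  subject to:
    y1 + 4y3 >= 5
    y2 + 4y3 >= 3
    y1, y2, y3 >= 0

Solving the primal: x* = (6, 4.5).
  primal value c^T x* = 43.5.
Solving the dual: y* = (2, 0, 0.75).
  dual value b^T y* = 43.5.
Strong duality: c^T x* = b^T y*. Confirmed.

43.5


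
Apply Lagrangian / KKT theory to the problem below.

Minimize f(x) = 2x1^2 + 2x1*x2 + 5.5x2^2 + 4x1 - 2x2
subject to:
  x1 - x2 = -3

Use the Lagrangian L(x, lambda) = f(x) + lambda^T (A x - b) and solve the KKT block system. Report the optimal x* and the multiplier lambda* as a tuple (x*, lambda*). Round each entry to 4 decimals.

Form the Lagrangian:
  L(x, lambda) = (1/2) x^T Q x + c^T x + lambda^T (A x - b)
Stationarity (grad_x L = 0): Q x + c + A^T lambda = 0.
Primal feasibility: A x = b.

This gives the KKT block system:
  [ Q   A^T ] [ x     ]   [-c ]
  [ A    0  ] [ lambda ] = [ b ]

Solving the linear system:
  x*      = (-2.1579, 0.8421)
  lambda* = (2.9474)
  f(x*)   = -0.7368

x* = (-2.1579, 0.8421), lambda* = (2.9474)


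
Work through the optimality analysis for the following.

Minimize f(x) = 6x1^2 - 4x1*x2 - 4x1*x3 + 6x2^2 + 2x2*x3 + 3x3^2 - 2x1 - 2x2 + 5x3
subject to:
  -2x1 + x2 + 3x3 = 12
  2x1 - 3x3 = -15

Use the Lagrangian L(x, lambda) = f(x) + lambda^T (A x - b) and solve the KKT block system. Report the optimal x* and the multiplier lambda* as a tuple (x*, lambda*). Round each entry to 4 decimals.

Form the Lagrangian:
  L(x, lambda) = (1/2) x^T Q x + c^T x + lambda^T (A x - b)
Stationarity (grad_x L = 0): Q x + c + A^T lambda = 0.
Primal feasibility: A x = b.

This gives the KKT block system:
  [ Q   A^T ] [ x     ]   [-c ]
  [ A    0  ] [ lambda ] = [ b ]

Solving the linear system:
  x*      = (-1, -3, 4.3333)
  lambda* = (25.3333, 35)
  f(x*)   = 125.3333

x* = (-1, -3, 4.3333), lambda* = (25.3333, 35)


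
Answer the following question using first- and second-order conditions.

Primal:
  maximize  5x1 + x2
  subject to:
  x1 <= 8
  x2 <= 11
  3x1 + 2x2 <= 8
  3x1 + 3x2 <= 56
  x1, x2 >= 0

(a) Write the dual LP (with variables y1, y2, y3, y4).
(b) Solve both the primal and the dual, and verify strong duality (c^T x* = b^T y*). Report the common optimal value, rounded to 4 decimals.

The standard primal-dual pair for 'max c^T x s.t. A x <= b, x >= 0' is:
  Dual:  min b^T y  s.t.  A^T y >= c,  y >= 0.

So the dual LP is:
  minimize  8y1 + 11y2 + 8y3 + 56y4
  subject to:
    y1 + 3y3 + 3y4 >= 5
    y2 + 2y3 + 3y4 >= 1
    y1, y2, y3, y4 >= 0

Solving the primal: x* = (2.6667, 0).
  primal value c^T x* = 13.3333.
Solving the dual: y* = (0, 0, 1.6667, 0).
  dual value b^T y* = 13.3333.
Strong duality: c^T x* = b^T y*. Confirmed.

13.3333


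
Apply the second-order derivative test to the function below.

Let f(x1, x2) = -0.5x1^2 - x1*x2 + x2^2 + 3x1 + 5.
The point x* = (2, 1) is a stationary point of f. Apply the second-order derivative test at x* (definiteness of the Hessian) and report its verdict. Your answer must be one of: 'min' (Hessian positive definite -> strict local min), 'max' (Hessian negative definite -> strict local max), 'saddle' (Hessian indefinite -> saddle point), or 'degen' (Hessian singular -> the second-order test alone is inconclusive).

Compute the Hessian H = grad^2 f:
  H = [[-1, -1], [-1, 2]]
Verify stationarity: grad f(x*) = H x* + g = (0, 0).
Eigenvalues of H: -1.3028, 2.3028.
Eigenvalues have mixed signs, so H is indefinite -> x* is a saddle point.

saddle


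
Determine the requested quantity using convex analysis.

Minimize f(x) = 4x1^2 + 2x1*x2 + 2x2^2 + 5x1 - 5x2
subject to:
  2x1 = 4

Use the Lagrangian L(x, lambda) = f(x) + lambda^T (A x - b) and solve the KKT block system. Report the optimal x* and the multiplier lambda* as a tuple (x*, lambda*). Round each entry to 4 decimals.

Form the Lagrangian:
  L(x, lambda) = (1/2) x^T Q x + c^T x + lambda^T (A x - b)
Stationarity (grad_x L = 0): Q x + c + A^T lambda = 0.
Primal feasibility: A x = b.

This gives the KKT block system:
  [ Q   A^T ] [ x     ]   [-c ]
  [ A    0  ] [ lambda ] = [ b ]

Solving the linear system:
  x*      = (2, 0.25)
  lambda* = (-10.75)
  f(x*)   = 25.875

x* = (2, 0.25), lambda* = (-10.75)


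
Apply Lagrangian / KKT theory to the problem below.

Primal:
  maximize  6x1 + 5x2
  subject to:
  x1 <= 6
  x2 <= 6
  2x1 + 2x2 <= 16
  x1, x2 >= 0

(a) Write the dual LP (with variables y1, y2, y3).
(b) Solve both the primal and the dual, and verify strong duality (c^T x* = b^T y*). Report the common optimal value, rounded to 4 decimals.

The standard primal-dual pair for 'max c^T x s.t. A x <= b, x >= 0' is:
  Dual:  min b^T y  s.t.  A^T y >= c,  y >= 0.

So the dual LP is:
  minimize  6y1 + 6y2 + 16y3
  subject to:
    y1 + 2y3 >= 6
    y2 + 2y3 >= 5
    y1, y2, y3 >= 0

Solving the primal: x* = (6, 2).
  primal value c^T x* = 46.
Solving the dual: y* = (1, 0, 2.5).
  dual value b^T y* = 46.
Strong duality: c^T x* = b^T y*. Confirmed.

46


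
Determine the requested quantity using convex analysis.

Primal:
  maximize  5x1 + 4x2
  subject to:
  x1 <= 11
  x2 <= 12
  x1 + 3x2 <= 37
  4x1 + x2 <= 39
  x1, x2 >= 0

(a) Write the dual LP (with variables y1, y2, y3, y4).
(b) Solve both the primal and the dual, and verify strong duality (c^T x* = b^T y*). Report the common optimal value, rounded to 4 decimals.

The standard primal-dual pair for 'max c^T x s.t. A x <= b, x >= 0' is:
  Dual:  min b^T y  s.t.  A^T y >= c,  y >= 0.

So the dual LP is:
  minimize  11y1 + 12y2 + 37y3 + 39y4
  subject to:
    y1 + y3 + 4y4 >= 5
    y2 + 3y3 + y4 >= 4
    y1, y2, y3, y4 >= 0

Solving the primal: x* = (7.2727, 9.9091).
  primal value c^T x* = 76.
Solving the dual: y* = (0, 0, 1, 1).
  dual value b^T y* = 76.
Strong duality: c^T x* = b^T y*. Confirmed.

76


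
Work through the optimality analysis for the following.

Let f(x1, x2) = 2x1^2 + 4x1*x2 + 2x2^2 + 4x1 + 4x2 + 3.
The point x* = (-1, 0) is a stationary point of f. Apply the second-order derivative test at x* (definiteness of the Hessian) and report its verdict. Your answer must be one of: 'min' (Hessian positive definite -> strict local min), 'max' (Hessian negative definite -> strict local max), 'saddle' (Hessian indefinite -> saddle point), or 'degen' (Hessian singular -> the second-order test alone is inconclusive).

Compute the Hessian H = grad^2 f:
  H = [[4, 4], [4, 4]]
Verify stationarity: grad f(x*) = H x* + g = (0, 0).
Eigenvalues of H: 0, 8.
H has a zero eigenvalue (singular; positive semidefinite but not definite), so H is neither positive definite, negative definite, nor indefinite. The second-order test alone is inconclusive -> degen.
(Indeed, f is constant along the null direction of H through x*, so x* is not a strict local extremum.)

degen


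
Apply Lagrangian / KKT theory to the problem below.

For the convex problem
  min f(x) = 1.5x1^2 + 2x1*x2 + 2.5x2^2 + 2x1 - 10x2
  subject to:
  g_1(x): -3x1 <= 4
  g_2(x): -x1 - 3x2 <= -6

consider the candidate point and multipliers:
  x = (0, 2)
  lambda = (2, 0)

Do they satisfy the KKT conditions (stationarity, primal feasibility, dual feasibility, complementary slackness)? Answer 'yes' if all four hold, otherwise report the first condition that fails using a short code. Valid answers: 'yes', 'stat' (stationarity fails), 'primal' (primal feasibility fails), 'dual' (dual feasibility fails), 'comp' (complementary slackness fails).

Gradient of f: grad f(x) = Q x + c = (6, 0)
Constraint values g_i(x) = a_i^T x - b_i:
  g_1((0, 2)) = -4
  g_2((0, 2)) = 0
Stationarity residual: grad f(x) + sum_i lambda_i a_i = (0, 0)
  -> stationarity OK
Primal feasibility (all g_i <= 0): OK
Dual feasibility (all lambda_i >= 0): OK
Complementary slackness (lambda_i * g_i(x) = 0 for all i): FAILS

Verdict: the first failing condition is complementary_slackness -> comp.

comp


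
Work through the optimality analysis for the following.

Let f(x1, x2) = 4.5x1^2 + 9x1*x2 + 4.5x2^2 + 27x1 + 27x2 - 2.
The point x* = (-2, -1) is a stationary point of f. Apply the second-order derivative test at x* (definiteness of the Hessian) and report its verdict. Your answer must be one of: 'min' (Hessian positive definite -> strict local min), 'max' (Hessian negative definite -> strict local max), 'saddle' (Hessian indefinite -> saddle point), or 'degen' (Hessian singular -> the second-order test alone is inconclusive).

Compute the Hessian H = grad^2 f:
  H = [[9, 9], [9, 9]]
Verify stationarity: grad f(x*) = H x* + g = (0, 0).
Eigenvalues of H: 0, 18.
H has a zero eigenvalue (singular; positive semidefinite but not definite), so H is neither positive definite, negative definite, nor indefinite. The second-order test alone is inconclusive -> degen.
(Indeed, f is constant along the null direction of H through x*, so x* is not a strict local extremum.)

degen


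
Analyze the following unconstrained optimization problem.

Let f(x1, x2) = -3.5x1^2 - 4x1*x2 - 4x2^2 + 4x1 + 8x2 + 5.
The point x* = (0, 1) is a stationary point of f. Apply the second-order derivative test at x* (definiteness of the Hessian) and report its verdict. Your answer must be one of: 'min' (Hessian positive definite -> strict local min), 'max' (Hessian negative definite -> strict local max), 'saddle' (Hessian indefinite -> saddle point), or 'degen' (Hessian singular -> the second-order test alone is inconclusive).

Compute the Hessian H = grad^2 f:
  H = [[-7, -4], [-4, -8]]
Verify stationarity: grad f(x*) = H x* + g = (0, 0).
Eigenvalues of H: -11.5311, -3.4689.
Both eigenvalues < 0, so H is negative definite -> x* is a strict local max.

max


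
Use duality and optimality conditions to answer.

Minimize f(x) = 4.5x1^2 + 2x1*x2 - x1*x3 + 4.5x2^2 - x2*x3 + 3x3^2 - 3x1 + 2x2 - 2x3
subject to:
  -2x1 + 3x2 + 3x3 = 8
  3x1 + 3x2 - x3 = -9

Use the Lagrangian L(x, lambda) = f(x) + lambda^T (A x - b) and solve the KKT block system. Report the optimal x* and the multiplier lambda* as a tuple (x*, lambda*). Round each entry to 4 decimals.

Form the Lagrangian:
  L(x, lambda) = (1/2) x^T Q x + c^T x + lambda^T (A x - b)
Stationarity (grad_x L = 0): Q x + c + A^T lambda = 0.
Primal feasibility: A x = b.

This gives the KKT block system:
  [ Q   A^T ] [ x     ]   [-c ]
  [ A    0  ] [ lambda ] = [ b ]

Solving the linear system:
  x*      = (-1.692, -0.5963, 2.1349)
  lambda* = (-2.534, 5.496)
  f(x*)   = 34.6747

x* = (-1.692, -0.5963, 2.1349), lambda* = (-2.534, 5.496)


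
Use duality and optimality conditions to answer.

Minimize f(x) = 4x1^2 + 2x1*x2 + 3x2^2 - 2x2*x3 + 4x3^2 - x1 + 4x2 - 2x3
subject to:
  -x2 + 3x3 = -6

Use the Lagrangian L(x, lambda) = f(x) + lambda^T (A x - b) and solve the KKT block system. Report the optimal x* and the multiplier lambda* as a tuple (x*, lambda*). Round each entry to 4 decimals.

Form the Lagrangian:
  L(x, lambda) = (1/2) x^T Q x + c^T x + lambda^T (A x - b)
Stationarity (grad_x L = 0): Q x + c + A^T lambda = 0.
Primal feasibility: A x = b.

This gives the KKT block system:
  [ Q   A^T ] [ x     ]   [-c ]
  [ A    0  ] [ lambda ] = [ b ]

Solving the linear system:
  x*      = (0.2363, -0.4451, -2.1484)
  lambda* = (6.0989)
  f(x*)   = 19.4368

x* = (0.2363, -0.4451, -2.1484), lambda* = (6.0989)


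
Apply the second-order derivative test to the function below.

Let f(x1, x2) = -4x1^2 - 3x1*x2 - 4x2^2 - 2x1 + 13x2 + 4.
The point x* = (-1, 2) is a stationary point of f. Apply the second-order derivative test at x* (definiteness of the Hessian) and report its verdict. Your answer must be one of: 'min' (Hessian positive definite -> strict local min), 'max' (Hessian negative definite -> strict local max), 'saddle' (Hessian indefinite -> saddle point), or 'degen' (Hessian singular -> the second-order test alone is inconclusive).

Compute the Hessian H = grad^2 f:
  H = [[-8, -3], [-3, -8]]
Verify stationarity: grad f(x*) = H x* + g = (0, 0).
Eigenvalues of H: -11, -5.
Both eigenvalues < 0, so H is negative definite -> x* is a strict local max.

max


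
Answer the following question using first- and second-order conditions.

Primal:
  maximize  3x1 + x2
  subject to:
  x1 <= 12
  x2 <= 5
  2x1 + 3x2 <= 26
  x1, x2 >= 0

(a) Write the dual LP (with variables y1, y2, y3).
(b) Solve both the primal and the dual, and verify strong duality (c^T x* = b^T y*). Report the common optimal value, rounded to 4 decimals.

The standard primal-dual pair for 'max c^T x s.t. A x <= b, x >= 0' is:
  Dual:  min b^T y  s.t.  A^T y >= c,  y >= 0.

So the dual LP is:
  minimize  12y1 + 5y2 + 26y3
  subject to:
    y1 + 2y3 >= 3
    y2 + 3y3 >= 1
    y1, y2, y3 >= 0

Solving the primal: x* = (12, 0.6667).
  primal value c^T x* = 36.6667.
Solving the dual: y* = (2.3333, 0, 0.3333).
  dual value b^T y* = 36.6667.
Strong duality: c^T x* = b^T y*. Confirmed.

36.6667


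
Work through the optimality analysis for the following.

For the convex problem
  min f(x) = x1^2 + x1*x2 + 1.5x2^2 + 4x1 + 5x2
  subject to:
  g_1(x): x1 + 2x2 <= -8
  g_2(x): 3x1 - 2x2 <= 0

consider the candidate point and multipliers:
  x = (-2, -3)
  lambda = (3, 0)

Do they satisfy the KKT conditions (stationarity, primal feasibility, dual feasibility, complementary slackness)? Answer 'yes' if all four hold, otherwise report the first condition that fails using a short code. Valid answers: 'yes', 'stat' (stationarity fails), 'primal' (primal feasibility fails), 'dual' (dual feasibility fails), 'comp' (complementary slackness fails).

Gradient of f: grad f(x) = Q x + c = (-3, -6)
Constraint values g_i(x) = a_i^T x - b_i:
  g_1((-2, -3)) = 0
  g_2((-2, -3)) = 0
Stationarity residual: grad f(x) + sum_i lambda_i a_i = (0, 0)
  -> stationarity OK
Primal feasibility (all g_i <= 0): OK
Dual feasibility (all lambda_i >= 0): OK
Complementary slackness (lambda_i * g_i(x) = 0 for all i): OK

Verdict: yes, KKT holds.

yes


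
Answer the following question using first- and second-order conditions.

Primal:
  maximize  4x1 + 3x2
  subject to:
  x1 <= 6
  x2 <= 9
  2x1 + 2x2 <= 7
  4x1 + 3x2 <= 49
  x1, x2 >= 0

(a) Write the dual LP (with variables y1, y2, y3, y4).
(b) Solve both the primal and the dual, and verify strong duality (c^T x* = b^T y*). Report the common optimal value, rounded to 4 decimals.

The standard primal-dual pair for 'max c^T x s.t. A x <= b, x >= 0' is:
  Dual:  min b^T y  s.t.  A^T y >= c,  y >= 0.

So the dual LP is:
  minimize  6y1 + 9y2 + 7y3 + 49y4
  subject to:
    y1 + 2y3 + 4y4 >= 4
    y2 + 2y3 + 3y4 >= 3
    y1, y2, y3, y4 >= 0

Solving the primal: x* = (3.5, 0).
  primal value c^T x* = 14.
Solving the dual: y* = (0, 0, 2, 0).
  dual value b^T y* = 14.
Strong duality: c^T x* = b^T y*. Confirmed.

14


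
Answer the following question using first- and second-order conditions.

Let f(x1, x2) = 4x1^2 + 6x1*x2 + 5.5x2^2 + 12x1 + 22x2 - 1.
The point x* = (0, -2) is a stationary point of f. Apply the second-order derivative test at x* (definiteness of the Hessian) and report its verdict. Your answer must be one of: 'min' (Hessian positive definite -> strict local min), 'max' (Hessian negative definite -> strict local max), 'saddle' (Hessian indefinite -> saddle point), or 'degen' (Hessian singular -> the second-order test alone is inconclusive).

Compute the Hessian H = grad^2 f:
  H = [[8, 6], [6, 11]]
Verify stationarity: grad f(x*) = H x* + g = (0, 0).
Eigenvalues of H: 3.3153, 15.6847.
Both eigenvalues > 0, so H is positive definite -> x* is a strict local min.

min


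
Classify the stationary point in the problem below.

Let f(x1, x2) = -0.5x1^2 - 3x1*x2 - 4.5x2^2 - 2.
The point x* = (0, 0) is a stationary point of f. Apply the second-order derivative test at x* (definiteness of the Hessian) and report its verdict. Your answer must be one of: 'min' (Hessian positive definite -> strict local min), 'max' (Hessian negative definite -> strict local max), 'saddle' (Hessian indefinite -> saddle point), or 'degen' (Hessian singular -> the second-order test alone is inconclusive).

Compute the Hessian H = grad^2 f:
  H = [[-1, -3], [-3, -9]]
Verify stationarity: grad f(x*) = H x* + g = (0, 0).
Eigenvalues of H: -10, 0.
H has a zero eigenvalue (singular; negative semidefinite but not definite), so H is neither positive definite, negative definite, nor indefinite. The second-order test alone is inconclusive -> degen.
(Indeed, f is constant along the null direction of H through x*, so x* is not a strict local extremum.)

degen


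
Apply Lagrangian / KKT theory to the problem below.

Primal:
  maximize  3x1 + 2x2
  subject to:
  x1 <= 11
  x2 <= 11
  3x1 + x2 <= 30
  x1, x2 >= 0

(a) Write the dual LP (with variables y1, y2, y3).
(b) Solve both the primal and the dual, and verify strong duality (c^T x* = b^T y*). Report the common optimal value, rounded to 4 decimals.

The standard primal-dual pair for 'max c^T x s.t. A x <= b, x >= 0' is:
  Dual:  min b^T y  s.t.  A^T y >= c,  y >= 0.

So the dual LP is:
  minimize  11y1 + 11y2 + 30y3
  subject to:
    y1 + 3y3 >= 3
    y2 + y3 >= 2
    y1, y2, y3 >= 0

Solving the primal: x* = (6.3333, 11).
  primal value c^T x* = 41.
Solving the dual: y* = (0, 1, 1).
  dual value b^T y* = 41.
Strong duality: c^T x* = b^T y*. Confirmed.

41


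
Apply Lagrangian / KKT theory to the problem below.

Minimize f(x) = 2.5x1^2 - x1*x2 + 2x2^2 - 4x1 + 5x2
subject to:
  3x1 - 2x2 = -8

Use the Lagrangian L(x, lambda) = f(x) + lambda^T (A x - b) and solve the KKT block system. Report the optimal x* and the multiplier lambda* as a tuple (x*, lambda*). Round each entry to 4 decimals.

Form the Lagrangian:
  L(x, lambda) = (1/2) x^T Q x + c^T x + lambda^T (A x - b)
Stationarity (grad_x L = 0): Q x + c + A^T lambda = 0.
Primal feasibility: A x = b.

This gives the KKT block system:
  [ Q   A^T ] [ x     ]   [-c ]
  [ A    0  ] [ lambda ] = [ b ]

Solving the linear system:
  x*      = (-2.1364, 0.7955)
  lambda* = (5.1591)
  f(x*)   = 26.8977

x* = (-2.1364, 0.7955), lambda* = (5.1591)


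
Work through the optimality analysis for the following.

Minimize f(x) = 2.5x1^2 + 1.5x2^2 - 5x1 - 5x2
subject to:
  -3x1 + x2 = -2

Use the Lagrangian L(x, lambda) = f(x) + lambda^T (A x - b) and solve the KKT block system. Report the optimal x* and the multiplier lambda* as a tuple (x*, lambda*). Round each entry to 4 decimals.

Form the Lagrangian:
  L(x, lambda) = (1/2) x^T Q x + c^T x + lambda^T (A x - b)
Stationarity (grad_x L = 0): Q x + c + A^T lambda = 0.
Primal feasibility: A x = b.

This gives the KKT block system:
  [ Q   A^T ] [ x     ]   [-c ]
  [ A    0  ] [ lambda ] = [ b ]

Solving the linear system:
  x*      = (1.1875, 1.5625)
  lambda* = (0.3125)
  f(x*)   = -6.5625

x* = (1.1875, 1.5625), lambda* = (0.3125)


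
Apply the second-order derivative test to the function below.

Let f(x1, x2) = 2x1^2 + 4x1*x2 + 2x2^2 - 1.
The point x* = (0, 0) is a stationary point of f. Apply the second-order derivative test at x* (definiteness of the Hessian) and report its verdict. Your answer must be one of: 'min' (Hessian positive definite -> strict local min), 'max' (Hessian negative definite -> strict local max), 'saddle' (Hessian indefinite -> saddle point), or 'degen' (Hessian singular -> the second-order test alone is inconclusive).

Compute the Hessian H = grad^2 f:
  H = [[4, 4], [4, 4]]
Verify stationarity: grad f(x*) = H x* + g = (0, 0).
Eigenvalues of H: 0, 8.
H has a zero eigenvalue (singular; positive semidefinite but not definite), so H is neither positive definite, negative definite, nor indefinite. The second-order test alone is inconclusive -> degen.
(Indeed, f is constant along the null direction of H through x*, so x* is not a strict local extremum.)

degen


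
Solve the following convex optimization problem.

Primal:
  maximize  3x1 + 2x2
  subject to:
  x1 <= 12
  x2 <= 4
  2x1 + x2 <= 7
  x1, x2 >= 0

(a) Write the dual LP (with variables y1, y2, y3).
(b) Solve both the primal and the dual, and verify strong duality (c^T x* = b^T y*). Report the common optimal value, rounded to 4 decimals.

The standard primal-dual pair for 'max c^T x s.t. A x <= b, x >= 0' is:
  Dual:  min b^T y  s.t.  A^T y >= c,  y >= 0.

So the dual LP is:
  minimize  12y1 + 4y2 + 7y3
  subject to:
    y1 + 2y3 >= 3
    y2 + y3 >= 2
    y1, y2, y3 >= 0

Solving the primal: x* = (1.5, 4).
  primal value c^T x* = 12.5.
Solving the dual: y* = (0, 0.5, 1.5).
  dual value b^T y* = 12.5.
Strong duality: c^T x* = b^T y*. Confirmed.

12.5


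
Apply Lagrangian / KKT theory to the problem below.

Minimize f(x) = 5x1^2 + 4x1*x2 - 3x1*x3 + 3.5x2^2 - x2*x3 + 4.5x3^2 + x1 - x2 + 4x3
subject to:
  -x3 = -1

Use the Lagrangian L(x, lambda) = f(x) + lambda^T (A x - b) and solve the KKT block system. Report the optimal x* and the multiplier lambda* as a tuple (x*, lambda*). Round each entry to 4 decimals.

Form the Lagrangian:
  L(x, lambda) = (1/2) x^T Q x + c^T x + lambda^T (A x - b)
Stationarity (grad_x L = 0): Q x + c + A^T lambda = 0.
Primal feasibility: A x = b.

This gives the KKT block system:
  [ Q   A^T ] [ x     ]   [-c ]
  [ A    0  ] [ lambda ] = [ b ]

Solving the linear system:
  x*      = (0.1111, 0.2222, 1)
  lambda* = (12.4444)
  f(x*)   = 8.1667

x* = (0.1111, 0.2222, 1), lambda* = (12.4444)


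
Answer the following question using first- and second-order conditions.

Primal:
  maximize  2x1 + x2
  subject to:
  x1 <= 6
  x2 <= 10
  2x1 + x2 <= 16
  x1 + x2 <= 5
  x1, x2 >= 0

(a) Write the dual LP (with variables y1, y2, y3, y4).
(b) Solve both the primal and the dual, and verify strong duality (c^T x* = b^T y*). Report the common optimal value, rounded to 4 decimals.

The standard primal-dual pair for 'max c^T x s.t. A x <= b, x >= 0' is:
  Dual:  min b^T y  s.t.  A^T y >= c,  y >= 0.

So the dual LP is:
  minimize  6y1 + 10y2 + 16y3 + 5y4
  subject to:
    y1 + 2y3 + y4 >= 2
    y2 + y3 + y4 >= 1
    y1, y2, y3, y4 >= 0

Solving the primal: x* = (5, 0).
  primal value c^T x* = 10.
Solving the dual: y* = (0, 0, 0, 2).
  dual value b^T y* = 10.
Strong duality: c^T x* = b^T y*. Confirmed.

10


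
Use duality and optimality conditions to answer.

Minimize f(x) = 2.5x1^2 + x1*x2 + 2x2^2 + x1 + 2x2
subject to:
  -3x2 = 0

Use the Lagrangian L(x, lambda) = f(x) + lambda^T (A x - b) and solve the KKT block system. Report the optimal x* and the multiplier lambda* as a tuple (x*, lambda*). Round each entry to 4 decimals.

Form the Lagrangian:
  L(x, lambda) = (1/2) x^T Q x + c^T x + lambda^T (A x - b)
Stationarity (grad_x L = 0): Q x + c + A^T lambda = 0.
Primal feasibility: A x = b.

This gives the KKT block system:
  [ Q   A^T ] [ x     ]   [-c ]
  [ A    0  ] [ lambda ] = [ b ]

Solving the linear system:
  x*      = (-0.2, 0)
  lambda* = (0.6)
  f(x*)   = -0.1

x* = (-0.2, 0), lambda* = (0.6)


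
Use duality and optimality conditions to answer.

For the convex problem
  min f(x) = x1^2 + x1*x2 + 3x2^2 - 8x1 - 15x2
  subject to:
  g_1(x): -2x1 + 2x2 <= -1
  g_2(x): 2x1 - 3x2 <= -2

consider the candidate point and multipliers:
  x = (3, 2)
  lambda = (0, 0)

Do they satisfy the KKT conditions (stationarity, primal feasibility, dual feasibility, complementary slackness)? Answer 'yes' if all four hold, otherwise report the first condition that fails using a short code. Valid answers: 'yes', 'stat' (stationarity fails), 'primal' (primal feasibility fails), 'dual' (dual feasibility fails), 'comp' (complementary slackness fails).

Gradient of f: grad f(x) = Q x + c = (0, 0)
Constraint values g_i(x) = a_i^T x - b_i:
  g_1((3, 2)) = -1
  g_2((3, 2)) = 2
Stationarity residual: grad f(x) + sum_i lambda_i a_i = (0, 0)
  -> stationarity OK
Primal feasibility (all g_i <= 0): FAILS
Dual feasibility (all lambda_i >= 0): OK
Complementary slackness (lambda_i * g_i(x) = 0 for all i): OK

Verdict: the first failing condition is primal_feasibility -> primal.

primal


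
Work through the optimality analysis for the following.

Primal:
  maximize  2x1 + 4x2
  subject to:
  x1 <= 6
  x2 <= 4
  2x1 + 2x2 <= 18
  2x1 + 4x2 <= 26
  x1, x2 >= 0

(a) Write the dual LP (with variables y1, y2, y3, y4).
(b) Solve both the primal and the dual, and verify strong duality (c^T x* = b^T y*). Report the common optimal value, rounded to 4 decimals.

The standard primal-dual pair for 'max c^T x s.t. A x <= b, x >= 0' is:
  Dual:  min b^T y  s.t.  A^T y >= c,  y >= 0.

So the dual LP is:
  minimize  6y1 + 4y2 + 18y3 + 26y4
  subject to:
    y1 + 2y3 + 2y4 >= 2
    y2 + 2y3 + 4y4 >= 4
    y1, y2, y3, y4 >= 0

Solving the primal: x* = (5, 4).
  primal value c^T x* = 26.
Solving the dual: y* = (0, 0, 0, 1).
  dual value b^T y* = 26.
Strong duality: c^T x* = b^T y*. Confirmed.

26


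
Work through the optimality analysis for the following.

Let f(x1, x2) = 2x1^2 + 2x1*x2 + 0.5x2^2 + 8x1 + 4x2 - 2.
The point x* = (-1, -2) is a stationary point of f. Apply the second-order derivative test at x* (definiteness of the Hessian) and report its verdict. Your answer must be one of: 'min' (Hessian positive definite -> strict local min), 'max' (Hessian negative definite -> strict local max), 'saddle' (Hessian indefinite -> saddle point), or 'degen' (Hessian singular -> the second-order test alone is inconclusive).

Compute the Hessian H = grad^2 f:
  H = [[4, 2], [2, 1]]
Verify stationarity: grad f(x*) = H x* + g = (0, 0).
Eigenvalues of H: 0, 5.
H has a zero eigenvalue (singular; positive semidefinite but not definite), so H is neither positive definite, negative definite, nor indefinite. The second-order test alone is inconclusive -> degen.
(Indeed, f is constant along the null direction of H through x*, so x* is not a strict local extremum.)

degen


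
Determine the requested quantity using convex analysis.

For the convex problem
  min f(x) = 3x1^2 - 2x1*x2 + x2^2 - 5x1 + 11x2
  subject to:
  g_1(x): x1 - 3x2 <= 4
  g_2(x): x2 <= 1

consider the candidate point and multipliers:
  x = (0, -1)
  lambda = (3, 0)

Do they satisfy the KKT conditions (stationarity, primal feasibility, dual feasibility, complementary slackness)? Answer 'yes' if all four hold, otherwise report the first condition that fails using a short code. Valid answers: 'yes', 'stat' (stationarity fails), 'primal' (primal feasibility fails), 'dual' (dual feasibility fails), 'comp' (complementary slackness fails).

Gradient of f: grad f(x) = Q x + c = (-3, 9)
Constraint values g_i(x) = a_i^T x - b_i:
  g_1((0, -1)) = -1
  g_2((0, -1)) = -2
Stationarity residual: grad f(x) + sum_i lambda_i a_i = (0, 0)
  -> stationarity OK
Primal feasibility (all g_i <= 0): OK
Dual feasibility (all lambda_i >= 0): OK
Complementary slackness (lambda_i * g_i(x) = 0 for all i): FAILS

Verdict: the first failing condition is complementary_slackness -> comp.

comp


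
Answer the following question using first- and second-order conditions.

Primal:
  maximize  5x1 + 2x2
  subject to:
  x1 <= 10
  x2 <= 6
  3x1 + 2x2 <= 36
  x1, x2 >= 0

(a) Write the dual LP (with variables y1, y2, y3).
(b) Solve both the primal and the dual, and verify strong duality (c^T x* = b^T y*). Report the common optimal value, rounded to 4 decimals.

The standard primal-dual pair for 'max c^T x s.t. A x <= b, x >= 0' is:
  Dual:  min b^T y  s.t.  A^T y >= c,  y >= 0.

So the dual LP is:
  minimize  10y1 + 6y2 + 36y3
  subject to:
    y1 + 3y3 >= 5
    y2 + 2y3 >= 2
    y1, y2, y3 >= 0

Solving the primal: x* = (10, 3).
  primal value c^T x* = 56.
Solving the dual: y* = (2, 0, 1).
  dual value b^T y* = 56.
Strong duality: c^T x* = b^T y*. Confirmed.

56


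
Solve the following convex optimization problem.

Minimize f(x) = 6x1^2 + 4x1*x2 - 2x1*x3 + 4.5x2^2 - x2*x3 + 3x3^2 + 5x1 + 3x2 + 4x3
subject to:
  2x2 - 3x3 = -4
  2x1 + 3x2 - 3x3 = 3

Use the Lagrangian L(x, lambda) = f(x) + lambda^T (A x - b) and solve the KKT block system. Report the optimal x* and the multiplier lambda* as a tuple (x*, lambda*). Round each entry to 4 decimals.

Form the Lagrangian:
  L(x, lambda) = (1/2) x^T Q x + c^T x + lambda^T (A x - b)
Stationarity (grad_x L = 0): Q x + c + A^T lambda = 0.
Primal feasibility: A x = b.

This gives the KKT block system:
  [ Q   A^T ] [ x     ]   [-c ]
  [ A    0  ] [ lambda ] = [ b ]

Solving the linear system:
  x*      = (3.3516, 0.2969, 1.5313)
  lambda* = (23.7344, -21.6719)
  f(x*)   = 91.8633

x* = (3.3516, 0.2969, 1.5313), lambda* = (23.7344, -21.6719)


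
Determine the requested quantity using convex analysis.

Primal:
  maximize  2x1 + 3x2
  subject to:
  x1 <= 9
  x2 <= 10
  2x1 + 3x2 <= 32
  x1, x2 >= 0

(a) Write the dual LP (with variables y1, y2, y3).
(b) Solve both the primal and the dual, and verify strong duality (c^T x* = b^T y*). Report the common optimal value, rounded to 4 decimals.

The standard primal-dual pair for 'max c^T x s.t. A x <= b, x >= 0' is:
  Dual:  min b^T y  s.t.  A^T y >= c,  y >= 0.

So the dual LP is:
  minimize  9y1 + 10y2 + 32y3
  subject to:
    y1 + 2y3 >= 2
    y2 + 3y3 >= 3
    y1, y2, y3 >= 0

Solving the primal: x* = (1, 10).
  primal value c^T x* = 32.
Solving the dual: y* = (0, 0, 1).
  dual value b^T y* = 32.
Strong duality: c^T x* = b^T y*. Confirmed.

32


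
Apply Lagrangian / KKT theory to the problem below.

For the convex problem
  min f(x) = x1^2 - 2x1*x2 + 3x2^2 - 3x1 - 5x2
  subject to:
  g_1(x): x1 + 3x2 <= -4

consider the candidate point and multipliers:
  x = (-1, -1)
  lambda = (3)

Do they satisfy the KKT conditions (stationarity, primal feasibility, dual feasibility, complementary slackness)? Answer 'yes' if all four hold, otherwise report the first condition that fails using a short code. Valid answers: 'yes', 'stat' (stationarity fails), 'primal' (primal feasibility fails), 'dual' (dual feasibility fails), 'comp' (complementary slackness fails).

Gradient of f: grad f(x) = Q x + c = (-3, -9)
Constraint values g_i(x) = a_i^T x - b_i:
  g_1((-1, -1)) = 0
Stationarity residual: grad f(x) + sum_i lambda_i a_i = (0, 0)
  -> stationarity OK
Primal feasibility (all g_i <= 0): OK
Dual feasibility (all lambda_i >= 0): OK
Complementary slackness (lambda_i * g_i(x) = 0 for all i): OK

Verdict: yes, KKT holds.

yes


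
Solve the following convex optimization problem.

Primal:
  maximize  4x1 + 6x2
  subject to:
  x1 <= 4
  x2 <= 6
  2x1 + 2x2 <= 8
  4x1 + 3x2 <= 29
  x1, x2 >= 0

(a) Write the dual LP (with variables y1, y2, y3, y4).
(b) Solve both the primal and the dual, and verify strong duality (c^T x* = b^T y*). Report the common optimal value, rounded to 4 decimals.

The standard primal-dual pair for 'max c^T x s.t. A x <= b, x >= 0' is:
  Dual:  min b^T y  s.t.  A^T y >= c,  y >= 0.

So the dual LP is:
  minimize  4y1 + 6y2 + 8y3 + 29y4
  subject to:
    y1 + 2y3 + 4y4 >= 4
    y2 + 2y3 + 3y4 >= 6
    y1, y2, y3, y4 >= 0

Solving the primal: x* = (0, 4).
  primal value c^T x* = 24.
Solving the dual: y* = (0, 0, 3, 0).
  dual value b^T y* = 24.
Strong duality: c^T x* = b^T y*. Confirmed.

24


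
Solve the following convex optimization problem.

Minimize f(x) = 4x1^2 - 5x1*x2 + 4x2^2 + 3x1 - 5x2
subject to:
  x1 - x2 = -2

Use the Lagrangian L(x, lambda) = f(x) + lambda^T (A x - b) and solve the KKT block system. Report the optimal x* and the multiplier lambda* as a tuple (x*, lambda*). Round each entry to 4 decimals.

Form the Lagrangian:
  L(x, lambda) = (1/2) x^T Q x + c^T x + lambda^T (A x - b)
Stationarity (grad_x L = 0): Q x + c + A^T lambda = 0.
Primal feasibility: A x = b.

This gives the KKT block system:
  [ Q   A^T ] [ x     ]   [-c ]
  [ A    0  ] [ lambda ] = [ b ]

Solving the linear system:
  x*      = (-0.6667, 1.3333)
  lambda* = (9)
  f(x*)   = 4.6667

x* = (-0.6667, 1.3333), lambda* = (9)
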